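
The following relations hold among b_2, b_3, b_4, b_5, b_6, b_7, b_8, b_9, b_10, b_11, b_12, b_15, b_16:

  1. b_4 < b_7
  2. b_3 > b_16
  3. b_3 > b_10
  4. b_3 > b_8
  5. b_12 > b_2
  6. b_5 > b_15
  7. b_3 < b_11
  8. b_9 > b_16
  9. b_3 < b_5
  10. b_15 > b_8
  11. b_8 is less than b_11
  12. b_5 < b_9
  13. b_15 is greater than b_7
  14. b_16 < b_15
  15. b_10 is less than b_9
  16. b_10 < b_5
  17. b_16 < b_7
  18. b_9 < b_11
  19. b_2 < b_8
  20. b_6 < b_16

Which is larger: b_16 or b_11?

The relevant relations are b_16 < b_7; b_7 < b_15; b_15 < b_5; b_5 < b_9; b_9 < b_11.
Together: b_16 < b_7 < b_15 < b_5 < b_9 < b_11.
So b_16 < b_11; b_11 is the larger of the two.

b_11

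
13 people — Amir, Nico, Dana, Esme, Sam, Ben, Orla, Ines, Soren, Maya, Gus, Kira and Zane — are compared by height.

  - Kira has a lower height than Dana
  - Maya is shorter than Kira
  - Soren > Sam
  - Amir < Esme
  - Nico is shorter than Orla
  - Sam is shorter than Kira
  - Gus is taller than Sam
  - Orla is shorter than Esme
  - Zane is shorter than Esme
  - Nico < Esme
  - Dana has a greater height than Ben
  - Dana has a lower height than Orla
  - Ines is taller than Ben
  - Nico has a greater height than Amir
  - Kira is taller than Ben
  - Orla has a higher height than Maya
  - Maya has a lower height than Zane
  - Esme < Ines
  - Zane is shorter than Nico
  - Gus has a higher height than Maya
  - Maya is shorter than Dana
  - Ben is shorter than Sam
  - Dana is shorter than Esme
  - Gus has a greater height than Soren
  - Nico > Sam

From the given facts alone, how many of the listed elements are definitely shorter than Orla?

From Orla the given relations immediately reach Maya, Nico, Dana.
From those, Amir, Ben, Sam, Zane, Kira — 8 in total.
Nothing else is reachable below Orla; 8 in all.

8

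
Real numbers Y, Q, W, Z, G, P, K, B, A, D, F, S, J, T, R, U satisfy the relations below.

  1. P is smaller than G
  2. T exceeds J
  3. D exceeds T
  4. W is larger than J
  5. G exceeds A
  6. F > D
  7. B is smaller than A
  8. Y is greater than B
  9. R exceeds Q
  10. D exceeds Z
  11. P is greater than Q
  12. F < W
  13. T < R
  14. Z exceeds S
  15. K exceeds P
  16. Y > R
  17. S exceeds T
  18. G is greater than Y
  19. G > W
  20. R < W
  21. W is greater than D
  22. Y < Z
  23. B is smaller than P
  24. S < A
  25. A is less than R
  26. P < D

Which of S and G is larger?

S < A and A < R give S < R.
Then R < Y extends the chain to Y.
Then Y < Z extends the chain to Z.
With Z < D: S < A < R < Y < Z < D.
Then D < F extends the chain to F.
Then F < W extends the chain to W.
Then W < G extends the chain to G.
So S < G; G is the larger of the two.

G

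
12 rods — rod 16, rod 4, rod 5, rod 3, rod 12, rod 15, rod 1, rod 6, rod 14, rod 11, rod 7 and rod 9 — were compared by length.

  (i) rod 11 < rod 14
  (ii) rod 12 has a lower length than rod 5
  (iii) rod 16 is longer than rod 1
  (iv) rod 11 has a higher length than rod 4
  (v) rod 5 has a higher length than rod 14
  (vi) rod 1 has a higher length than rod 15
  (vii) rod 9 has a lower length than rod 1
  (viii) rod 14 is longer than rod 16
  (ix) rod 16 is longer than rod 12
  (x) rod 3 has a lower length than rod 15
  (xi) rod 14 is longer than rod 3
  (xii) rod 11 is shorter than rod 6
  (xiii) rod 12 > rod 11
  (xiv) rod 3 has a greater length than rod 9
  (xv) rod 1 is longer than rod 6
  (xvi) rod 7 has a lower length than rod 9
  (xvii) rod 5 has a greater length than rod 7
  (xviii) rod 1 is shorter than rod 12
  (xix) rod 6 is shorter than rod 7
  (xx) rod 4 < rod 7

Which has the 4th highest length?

Chaining the given pairs: rod 4 < rod 11 < rod 6 < rod 7 < rod 9 < rod 3 < rod 15 < rod 1 < rod 12 < rod 16 < rod 14 < rod 5.
Counting 4 from the largest end gives rod 12.

rod 12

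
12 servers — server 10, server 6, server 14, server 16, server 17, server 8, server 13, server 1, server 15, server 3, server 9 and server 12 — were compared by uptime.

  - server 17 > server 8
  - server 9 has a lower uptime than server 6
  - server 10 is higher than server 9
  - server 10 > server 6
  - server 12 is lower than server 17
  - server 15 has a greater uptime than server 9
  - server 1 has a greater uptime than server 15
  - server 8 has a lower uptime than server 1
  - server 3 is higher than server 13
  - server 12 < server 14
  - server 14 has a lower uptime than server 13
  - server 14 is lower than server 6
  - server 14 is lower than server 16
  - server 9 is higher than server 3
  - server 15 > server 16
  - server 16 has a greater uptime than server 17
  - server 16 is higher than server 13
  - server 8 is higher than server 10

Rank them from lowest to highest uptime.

Each adjacent pair is fixed by a given relation: server 12 < server 14; server 14 < server 13; server 13 < server 3; server 3 < server 9; server 9 < server 6; server 6 < server 10; server 10 < server 8; server 8 < server 17; server 17 < server 16; server 16 < server 15; server 15 < server 1. Chaining them end to end gives the full order.

server 12 < server 14 < server 13 < server 3 < server 9 < server 6 < server 10 < server 8 < server 17 < server 16 < server 15 < server 1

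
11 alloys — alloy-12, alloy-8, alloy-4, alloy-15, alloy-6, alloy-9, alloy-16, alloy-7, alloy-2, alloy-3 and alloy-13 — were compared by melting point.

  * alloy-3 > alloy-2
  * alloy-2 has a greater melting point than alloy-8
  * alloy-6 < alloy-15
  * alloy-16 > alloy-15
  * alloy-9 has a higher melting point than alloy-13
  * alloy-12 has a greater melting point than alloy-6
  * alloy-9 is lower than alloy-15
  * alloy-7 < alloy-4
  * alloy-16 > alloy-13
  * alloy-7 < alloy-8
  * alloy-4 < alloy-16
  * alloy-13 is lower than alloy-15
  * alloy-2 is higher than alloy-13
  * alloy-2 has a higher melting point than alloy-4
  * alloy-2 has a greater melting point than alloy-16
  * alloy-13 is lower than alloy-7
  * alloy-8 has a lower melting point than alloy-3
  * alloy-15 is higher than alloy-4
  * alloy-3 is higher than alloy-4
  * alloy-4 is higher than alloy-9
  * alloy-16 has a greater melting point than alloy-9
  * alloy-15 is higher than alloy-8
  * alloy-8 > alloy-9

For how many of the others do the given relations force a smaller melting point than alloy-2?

8

The elements the relations force below alloy-2 are alloy-13, alloy-9, alloy-6, alloy-7, alloy-8, alloy-4, alloy-15, alloy-16 — no chain reaches any other.
That is 8.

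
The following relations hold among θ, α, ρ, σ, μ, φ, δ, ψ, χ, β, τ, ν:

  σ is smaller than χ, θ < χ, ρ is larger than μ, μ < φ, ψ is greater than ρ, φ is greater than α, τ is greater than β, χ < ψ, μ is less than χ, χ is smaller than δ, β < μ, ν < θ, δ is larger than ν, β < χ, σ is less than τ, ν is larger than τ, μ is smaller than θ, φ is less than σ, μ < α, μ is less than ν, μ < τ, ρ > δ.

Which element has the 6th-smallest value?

τ

Chaining the given pairs: β < μ < α < φ < σ < τ < ν < θ < χ < δ < ρ < ψ.
The 6th smallest is τ.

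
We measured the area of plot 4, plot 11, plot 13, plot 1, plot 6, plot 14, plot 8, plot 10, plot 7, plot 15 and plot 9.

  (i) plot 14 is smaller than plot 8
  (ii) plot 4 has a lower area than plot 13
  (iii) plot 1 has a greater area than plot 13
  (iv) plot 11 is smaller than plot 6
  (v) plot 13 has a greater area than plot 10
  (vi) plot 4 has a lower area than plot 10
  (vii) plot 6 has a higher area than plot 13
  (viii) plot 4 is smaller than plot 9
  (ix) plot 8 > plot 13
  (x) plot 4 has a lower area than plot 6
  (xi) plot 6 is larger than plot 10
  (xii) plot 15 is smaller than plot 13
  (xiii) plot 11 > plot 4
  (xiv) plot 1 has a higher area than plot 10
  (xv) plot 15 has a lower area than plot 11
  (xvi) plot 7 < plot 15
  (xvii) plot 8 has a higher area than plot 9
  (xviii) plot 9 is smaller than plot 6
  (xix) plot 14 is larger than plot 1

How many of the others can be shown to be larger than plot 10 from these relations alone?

5

From plot 10 the given relations immediately reach plot 13, plot 6, plot 1.
From those, plot 14, plot 8 — 5 in total.
Nothing else is reachable above plot 10; 5 in all.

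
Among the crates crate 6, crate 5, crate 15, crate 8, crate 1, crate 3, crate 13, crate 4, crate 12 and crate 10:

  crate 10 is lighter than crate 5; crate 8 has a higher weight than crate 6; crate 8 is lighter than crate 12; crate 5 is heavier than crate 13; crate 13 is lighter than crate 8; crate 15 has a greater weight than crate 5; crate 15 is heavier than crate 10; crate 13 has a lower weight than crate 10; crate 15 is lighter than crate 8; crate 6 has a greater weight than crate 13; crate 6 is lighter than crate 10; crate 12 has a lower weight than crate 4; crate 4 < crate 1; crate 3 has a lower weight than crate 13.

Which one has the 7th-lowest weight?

crate 8

Chaining the given pairs: crate 3 < crate 13 < crate 6 < crate 10 < crate 5 < crate 15 < crate 8 < crate 12 < crate 4 < crate 1.
The 7th smallest is crate 8.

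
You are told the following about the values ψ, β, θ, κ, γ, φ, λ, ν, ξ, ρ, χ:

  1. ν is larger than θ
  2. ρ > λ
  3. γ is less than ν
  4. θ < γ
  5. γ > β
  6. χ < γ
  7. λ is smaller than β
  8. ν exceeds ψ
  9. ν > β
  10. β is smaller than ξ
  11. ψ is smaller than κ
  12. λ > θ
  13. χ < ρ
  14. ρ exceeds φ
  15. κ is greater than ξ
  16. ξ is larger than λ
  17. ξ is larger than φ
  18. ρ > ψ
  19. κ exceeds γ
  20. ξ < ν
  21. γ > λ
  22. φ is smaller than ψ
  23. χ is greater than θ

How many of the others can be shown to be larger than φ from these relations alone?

5

The elements the relations force above φ are ψ, ρ, ξ, κ, ν — no chain reaches any other.
That is 5.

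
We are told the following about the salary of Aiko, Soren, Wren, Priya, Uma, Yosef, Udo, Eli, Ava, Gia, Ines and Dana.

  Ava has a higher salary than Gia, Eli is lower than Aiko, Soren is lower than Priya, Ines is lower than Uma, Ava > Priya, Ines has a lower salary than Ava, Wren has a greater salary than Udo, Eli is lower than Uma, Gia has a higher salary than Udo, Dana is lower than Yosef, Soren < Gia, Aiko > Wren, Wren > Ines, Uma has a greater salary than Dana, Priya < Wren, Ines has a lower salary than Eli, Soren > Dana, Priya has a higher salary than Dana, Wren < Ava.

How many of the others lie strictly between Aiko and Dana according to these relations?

Chaining upward from Dana reaches: Soren, Priya, Yosef, Uma, Gia, Wren, Ava.
Chaining downward from Aiko reaches: Udo, Ines, Soren, Eli, Priya, Wren.
Strictly between Dana and Aiko are those in both lists: Soren, Priya, Wren — 3 elements.

3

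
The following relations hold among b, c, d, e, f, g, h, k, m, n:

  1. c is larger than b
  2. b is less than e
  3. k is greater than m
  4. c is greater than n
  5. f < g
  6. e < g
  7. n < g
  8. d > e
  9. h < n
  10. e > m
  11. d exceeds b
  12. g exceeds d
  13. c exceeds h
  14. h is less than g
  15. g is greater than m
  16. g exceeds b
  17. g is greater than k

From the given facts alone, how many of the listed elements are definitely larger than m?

Directly above m: k, e, g.
One step further: d (4 so far).
Nothing else is reachable above m; 4 in all.

4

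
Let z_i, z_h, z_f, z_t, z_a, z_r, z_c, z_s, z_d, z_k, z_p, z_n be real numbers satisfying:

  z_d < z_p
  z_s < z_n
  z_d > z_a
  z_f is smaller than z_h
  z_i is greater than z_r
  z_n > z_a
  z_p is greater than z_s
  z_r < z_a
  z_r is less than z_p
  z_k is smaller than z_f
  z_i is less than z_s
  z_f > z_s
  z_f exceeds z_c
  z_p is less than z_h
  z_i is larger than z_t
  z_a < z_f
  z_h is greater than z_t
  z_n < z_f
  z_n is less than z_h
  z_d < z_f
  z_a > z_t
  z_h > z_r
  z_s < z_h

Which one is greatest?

z_h

z_r is not greatest since z_r < z_i; z_t is not greatest since z_t < z_a; z_i is not greatest since z_i < z_s; z_k is not greatest since z_k < z_f; z_s is not greatest since z_s < z_p; z_c is not greatest since z_c < z_f; z_a is not greatest since z_a < z_d; z_n is not greatest since z_n < z_f; z_d is not greatest since z_d < z_p; z_p is not greatest since z_p < z_h; z_f is not greatest since z_f < z_h.
Only z_h has nothing above it, so z_h is the greatest.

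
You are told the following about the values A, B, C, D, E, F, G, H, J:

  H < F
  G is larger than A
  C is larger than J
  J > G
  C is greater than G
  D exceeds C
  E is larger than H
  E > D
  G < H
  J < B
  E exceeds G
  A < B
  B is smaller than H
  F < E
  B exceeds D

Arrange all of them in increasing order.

The consecutive links are each given: A < G; G < J; J < C; C < D; D < B; B < H; H < F; F < E.

A < G < J < C < D < B < H < F < E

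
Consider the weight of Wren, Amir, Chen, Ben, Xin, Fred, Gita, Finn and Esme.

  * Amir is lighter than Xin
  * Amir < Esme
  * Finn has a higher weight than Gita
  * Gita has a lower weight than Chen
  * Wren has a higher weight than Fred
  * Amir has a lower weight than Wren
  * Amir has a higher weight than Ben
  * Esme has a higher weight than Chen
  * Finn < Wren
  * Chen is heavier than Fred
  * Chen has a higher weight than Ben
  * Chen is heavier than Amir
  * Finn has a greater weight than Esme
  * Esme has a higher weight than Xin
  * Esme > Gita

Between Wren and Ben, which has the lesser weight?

Ben

Ben < Amir and Amir < Chen give Ben < Chen.
Then Chen < Esme extends the chain to Esme.
With Esme < Finn: Ben < Amir < Chen < Esme < Finn.
With Finn < Wren: Ben < Amir < Chen < Esme < Finn < Wren.
So Ben < Wren; Ben is the lighter of the two.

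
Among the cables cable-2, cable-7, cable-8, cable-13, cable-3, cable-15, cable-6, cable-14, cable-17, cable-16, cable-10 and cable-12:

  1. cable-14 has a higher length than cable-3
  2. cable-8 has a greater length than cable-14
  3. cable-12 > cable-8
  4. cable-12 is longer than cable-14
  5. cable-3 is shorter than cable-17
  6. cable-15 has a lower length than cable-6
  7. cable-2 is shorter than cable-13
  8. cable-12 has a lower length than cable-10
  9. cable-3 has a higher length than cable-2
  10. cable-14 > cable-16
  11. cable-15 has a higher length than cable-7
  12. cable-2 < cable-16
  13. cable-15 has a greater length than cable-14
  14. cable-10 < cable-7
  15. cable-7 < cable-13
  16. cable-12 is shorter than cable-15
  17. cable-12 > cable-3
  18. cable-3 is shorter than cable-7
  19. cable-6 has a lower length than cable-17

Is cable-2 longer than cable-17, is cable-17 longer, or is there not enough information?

cable-17

The relevant relations are cable-2 < cable-16; cable-16 < cable-14; cable-14 < cable-8; cable-8 < cable-12; cable-12 < cable-10; cable-10 < cable-7; cable-7 < cable-15; cable-15 < cable-6; cable-6 < cable-17.
Chaining these gives cable-2 < cable-16 < cable-14 < cable-8 < cable-12 < cable-10 < cable-7 < cable-15 < cable-6 < cable-17.
So cable-17 is longer.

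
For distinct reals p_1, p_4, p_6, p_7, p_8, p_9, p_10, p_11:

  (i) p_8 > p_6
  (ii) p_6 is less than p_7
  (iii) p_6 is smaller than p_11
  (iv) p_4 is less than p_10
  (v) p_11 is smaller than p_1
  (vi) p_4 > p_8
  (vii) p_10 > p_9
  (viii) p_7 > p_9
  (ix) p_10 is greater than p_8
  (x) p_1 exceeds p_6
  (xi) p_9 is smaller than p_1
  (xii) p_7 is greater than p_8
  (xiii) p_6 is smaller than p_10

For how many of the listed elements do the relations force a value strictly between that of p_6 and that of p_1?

Chaining upward from p_6 reaches: p_11, p_8, p_7, p_4, p_10.
Chaining downward from p_1 reaches: p_9, p_11.
Strictly between p_6 and p_1 are those in both lists: p_11 — 1 element.

1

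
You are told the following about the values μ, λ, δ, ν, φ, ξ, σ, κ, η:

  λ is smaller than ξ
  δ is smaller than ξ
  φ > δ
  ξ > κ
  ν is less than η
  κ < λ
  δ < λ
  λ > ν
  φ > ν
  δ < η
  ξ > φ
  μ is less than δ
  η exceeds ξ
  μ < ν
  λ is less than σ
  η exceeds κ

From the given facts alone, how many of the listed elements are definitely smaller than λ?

Directly below λ: κ, ν, δ.
One step further: μ (4 so far).
No other element is forced below λ by the given relations, so the count is 4.

4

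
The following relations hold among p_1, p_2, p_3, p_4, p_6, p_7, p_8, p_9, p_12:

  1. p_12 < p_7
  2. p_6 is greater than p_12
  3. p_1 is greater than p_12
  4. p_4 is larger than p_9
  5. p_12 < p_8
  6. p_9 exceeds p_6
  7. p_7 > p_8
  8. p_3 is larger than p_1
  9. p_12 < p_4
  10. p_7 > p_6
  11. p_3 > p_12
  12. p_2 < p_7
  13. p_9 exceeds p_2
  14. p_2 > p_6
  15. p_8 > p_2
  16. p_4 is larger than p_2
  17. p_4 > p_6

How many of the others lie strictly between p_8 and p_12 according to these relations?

2

The relations place p_12 below p_8. An element lies strictly between them when it is forced above p_12 and also forced below p_8.
Above p_12: {p_1, p_6, p_3, p_2, p_7, p_9, p_4}. Below p_8: {p_6, p_2}.
Intersection: {p_6, p_2} — 2.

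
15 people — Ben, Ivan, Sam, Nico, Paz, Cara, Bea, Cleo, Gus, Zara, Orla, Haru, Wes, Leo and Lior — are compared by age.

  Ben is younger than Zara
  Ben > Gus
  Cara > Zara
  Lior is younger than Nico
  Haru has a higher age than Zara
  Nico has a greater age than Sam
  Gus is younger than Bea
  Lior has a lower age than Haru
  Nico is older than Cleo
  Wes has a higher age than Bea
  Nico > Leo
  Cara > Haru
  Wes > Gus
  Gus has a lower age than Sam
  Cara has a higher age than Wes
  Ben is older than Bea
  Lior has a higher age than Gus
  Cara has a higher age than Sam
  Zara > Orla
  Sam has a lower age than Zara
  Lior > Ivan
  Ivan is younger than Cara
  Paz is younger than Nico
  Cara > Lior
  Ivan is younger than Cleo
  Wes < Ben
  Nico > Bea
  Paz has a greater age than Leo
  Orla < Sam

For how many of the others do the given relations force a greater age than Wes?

4

The elements the relations force above Wes are Ben, Zara, Haru, Cara — no chain reaches any other.
That is 4.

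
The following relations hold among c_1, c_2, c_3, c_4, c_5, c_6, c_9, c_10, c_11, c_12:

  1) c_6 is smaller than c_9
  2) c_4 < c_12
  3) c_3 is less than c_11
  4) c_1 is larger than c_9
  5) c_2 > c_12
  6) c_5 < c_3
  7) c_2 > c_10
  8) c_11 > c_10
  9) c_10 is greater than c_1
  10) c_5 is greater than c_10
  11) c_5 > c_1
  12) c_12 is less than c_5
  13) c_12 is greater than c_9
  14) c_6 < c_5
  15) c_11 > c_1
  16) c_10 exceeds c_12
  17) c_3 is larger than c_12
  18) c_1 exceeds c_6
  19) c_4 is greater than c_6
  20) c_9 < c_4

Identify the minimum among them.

Chaining upward from c_6: directly above it, c_9, c_4, c_1, c_5; then c_12, c_10, c_3, c_11; then c_2.
That covers every other element, and nothing is given below c_6, so c_6 is the minimum.

c_6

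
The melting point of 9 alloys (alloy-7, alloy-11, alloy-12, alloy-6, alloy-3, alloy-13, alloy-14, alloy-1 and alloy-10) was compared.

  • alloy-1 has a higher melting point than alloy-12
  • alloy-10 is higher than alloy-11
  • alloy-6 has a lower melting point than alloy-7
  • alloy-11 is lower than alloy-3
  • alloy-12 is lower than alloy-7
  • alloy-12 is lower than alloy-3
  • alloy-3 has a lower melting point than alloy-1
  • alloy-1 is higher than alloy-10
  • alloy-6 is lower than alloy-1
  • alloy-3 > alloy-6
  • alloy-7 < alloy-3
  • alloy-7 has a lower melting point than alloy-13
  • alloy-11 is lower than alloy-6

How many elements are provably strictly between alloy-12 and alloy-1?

Chaining upward from alloy-12 reaches: alloy-7, alloy-13, alloy-3.
Chaining downward from alloy-1 reaches: alloy-11, alloy-6, alloy-7, alloy-3, alloy-10.
Strictly between alloy-12 and alloy-1 are those in both lists: alloy-7, alloy-3 — 2 elements.

2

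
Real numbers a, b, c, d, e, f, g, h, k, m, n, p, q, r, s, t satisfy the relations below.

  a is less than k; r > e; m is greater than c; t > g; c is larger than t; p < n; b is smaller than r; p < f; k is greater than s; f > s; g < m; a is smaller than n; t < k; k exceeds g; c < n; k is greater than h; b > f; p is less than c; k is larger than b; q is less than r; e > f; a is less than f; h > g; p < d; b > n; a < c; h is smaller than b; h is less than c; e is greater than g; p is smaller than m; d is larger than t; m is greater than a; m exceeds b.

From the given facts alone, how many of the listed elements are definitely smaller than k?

10

Directly below k: g, a, t, h, s, b.
One step further: f, n (8 so far).
One step further: p, c (10 so far).
No other element is forced below k by the given relations, so the count is 10.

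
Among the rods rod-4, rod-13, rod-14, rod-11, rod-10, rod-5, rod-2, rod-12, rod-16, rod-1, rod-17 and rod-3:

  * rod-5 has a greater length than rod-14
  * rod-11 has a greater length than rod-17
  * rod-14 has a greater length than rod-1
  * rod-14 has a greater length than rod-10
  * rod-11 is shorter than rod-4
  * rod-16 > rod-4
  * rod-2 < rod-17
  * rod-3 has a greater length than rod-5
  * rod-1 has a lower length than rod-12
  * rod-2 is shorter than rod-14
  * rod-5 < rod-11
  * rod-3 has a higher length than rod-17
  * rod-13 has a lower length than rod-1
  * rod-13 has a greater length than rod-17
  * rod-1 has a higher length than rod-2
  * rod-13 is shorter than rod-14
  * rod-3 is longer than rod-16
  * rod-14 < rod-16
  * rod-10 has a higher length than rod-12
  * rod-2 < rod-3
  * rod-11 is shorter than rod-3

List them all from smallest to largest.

rod-2 < rod-17 < rod-13 < rod-1 < rod-12 < rod-10 < rod-14 < rod-5 < rod-11 < rod-4 < rod-16 < rod-3

The consecutive links are each given: rod-2 < rod-17; rod-17 < rod-13; rod-13 < rod-1; rod-1 < rod-12; rod-12 < rod-10; rod-10 < rod-14; rod-14 < rod-5; rod-5 < rod-11; rod-11 < rod-4; rod-4 < rod-16; rod-16 < rod-3.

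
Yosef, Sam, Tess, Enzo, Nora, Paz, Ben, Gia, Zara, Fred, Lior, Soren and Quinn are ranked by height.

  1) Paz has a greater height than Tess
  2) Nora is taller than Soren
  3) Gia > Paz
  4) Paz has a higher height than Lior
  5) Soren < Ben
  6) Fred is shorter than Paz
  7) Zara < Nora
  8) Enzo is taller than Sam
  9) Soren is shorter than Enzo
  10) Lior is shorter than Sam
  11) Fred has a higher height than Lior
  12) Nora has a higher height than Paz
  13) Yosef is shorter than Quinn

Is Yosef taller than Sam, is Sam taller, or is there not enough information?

undetermined

Following every chain through Sam: above Sam we get Enzo; below Sam we get Lior.
Yosef is not reached, and no chain runs the other way from Yosef to Sam.
So the given relations leave the order of Sam and Yosef undetermined.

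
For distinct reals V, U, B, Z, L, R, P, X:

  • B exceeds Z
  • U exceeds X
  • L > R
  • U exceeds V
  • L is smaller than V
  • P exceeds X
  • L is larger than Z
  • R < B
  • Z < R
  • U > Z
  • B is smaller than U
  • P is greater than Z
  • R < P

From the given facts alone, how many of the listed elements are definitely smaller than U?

Directly below U: Z, B, X, V.
One step further: R, L (6 so far).
Nothing else is reachable below U; 6 in all.

6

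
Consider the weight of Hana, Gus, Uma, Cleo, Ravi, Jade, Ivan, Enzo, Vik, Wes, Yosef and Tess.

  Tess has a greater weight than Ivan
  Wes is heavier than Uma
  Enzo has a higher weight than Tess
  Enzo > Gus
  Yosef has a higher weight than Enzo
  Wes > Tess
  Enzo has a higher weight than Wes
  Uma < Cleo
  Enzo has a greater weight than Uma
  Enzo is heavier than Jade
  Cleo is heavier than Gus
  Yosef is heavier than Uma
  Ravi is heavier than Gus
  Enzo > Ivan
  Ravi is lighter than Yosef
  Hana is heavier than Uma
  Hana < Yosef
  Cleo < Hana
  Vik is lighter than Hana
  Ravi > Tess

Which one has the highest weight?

Yosef

Chaining downward from Yosef: directly below it, Uma, Ravi, Hana, Enzo; then Gus, Ivan, Jade, Vik, Tess, Wes, Cleo.
That covers every other element, and nothing is given above Yosef, so Yosef is the highest weight.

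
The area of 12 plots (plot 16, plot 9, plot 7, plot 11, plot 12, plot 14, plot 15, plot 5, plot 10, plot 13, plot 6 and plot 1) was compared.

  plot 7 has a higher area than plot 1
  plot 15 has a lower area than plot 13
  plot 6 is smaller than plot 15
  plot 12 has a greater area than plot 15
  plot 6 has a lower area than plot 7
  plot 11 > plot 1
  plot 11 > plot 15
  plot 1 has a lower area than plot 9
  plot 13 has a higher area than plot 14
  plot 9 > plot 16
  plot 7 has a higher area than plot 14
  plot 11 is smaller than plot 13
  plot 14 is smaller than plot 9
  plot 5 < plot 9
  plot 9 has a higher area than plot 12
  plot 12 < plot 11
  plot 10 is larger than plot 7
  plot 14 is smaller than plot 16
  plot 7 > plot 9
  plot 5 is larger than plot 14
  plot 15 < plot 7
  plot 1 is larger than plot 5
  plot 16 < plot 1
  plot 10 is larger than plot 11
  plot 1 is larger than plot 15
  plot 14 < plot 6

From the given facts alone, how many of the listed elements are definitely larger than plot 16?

From plot 16 the given relations immediately reach plot 1, plot 9.
From those, plot 11, plot 7 — 4 in total.
From those, plot 13, plot 10 — 6 in total.
Nothing else is reachable above plot 16; 6 in all.

6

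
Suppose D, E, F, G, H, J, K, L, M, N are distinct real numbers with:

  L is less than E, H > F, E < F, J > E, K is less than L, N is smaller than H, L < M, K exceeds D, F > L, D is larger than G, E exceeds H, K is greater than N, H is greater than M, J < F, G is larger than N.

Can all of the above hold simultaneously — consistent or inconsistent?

inconsistent

Chaining the given relations yields H < E < J < F, so H < F. But one relation states F < H. These cannot both hold.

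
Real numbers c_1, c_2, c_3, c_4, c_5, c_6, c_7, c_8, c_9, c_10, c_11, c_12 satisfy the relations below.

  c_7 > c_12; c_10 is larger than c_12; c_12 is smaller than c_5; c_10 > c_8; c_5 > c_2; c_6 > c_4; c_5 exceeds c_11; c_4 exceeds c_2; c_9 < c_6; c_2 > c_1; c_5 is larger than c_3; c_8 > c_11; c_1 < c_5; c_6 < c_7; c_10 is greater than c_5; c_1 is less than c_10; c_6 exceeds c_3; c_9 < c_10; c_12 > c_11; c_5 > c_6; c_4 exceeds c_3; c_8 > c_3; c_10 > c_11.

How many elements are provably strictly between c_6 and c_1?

2

Chaining upward from c_1 reaches: c_2, c_4, c_7, c_5, c_10.
Chaining downward from c_6 reaches: c_3, c_9, c_2, c_4.
Strictly between c_1 and c_6 are those in both lists: c_2, c_4 — 2 elements.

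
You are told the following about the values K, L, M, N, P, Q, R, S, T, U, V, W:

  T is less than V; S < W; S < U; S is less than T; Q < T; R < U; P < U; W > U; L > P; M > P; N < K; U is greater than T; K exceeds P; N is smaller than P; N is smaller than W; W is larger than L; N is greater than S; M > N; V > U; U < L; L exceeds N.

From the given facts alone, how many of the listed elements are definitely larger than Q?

5

Directly above Q: T.
One step further: U, V (3 so far).
One step further: L, W (5 so far).
Nothing else is reachable above Q; 5 in all.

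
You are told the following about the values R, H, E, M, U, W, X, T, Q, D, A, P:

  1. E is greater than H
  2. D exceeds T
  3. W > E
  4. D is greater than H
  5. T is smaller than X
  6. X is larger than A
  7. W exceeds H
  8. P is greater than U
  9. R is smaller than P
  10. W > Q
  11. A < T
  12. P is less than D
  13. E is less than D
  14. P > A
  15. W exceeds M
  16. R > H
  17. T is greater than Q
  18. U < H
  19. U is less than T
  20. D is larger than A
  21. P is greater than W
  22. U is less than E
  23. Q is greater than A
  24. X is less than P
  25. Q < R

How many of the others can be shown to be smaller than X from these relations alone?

The elements the relations force below X are U, A, Q, T — no chain reaches any other.
That is 4.

4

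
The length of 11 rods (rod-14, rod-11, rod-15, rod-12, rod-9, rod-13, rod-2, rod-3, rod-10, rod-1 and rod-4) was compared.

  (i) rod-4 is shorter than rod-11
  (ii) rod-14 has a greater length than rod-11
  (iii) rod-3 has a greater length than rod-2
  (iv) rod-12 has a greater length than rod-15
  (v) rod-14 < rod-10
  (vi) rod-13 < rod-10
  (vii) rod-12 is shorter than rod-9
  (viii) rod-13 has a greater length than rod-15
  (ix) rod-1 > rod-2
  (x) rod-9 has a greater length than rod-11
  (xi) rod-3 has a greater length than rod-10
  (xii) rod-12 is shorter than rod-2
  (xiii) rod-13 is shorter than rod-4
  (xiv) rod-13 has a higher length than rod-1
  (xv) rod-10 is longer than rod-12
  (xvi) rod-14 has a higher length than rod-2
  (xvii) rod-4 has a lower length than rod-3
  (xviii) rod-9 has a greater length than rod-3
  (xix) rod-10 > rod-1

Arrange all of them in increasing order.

rod-15 < rod-12 < rod-2 < rod-1 < rod-13 < rod-4 < rod-11 < rod-14 < rod-10 < rod-3 < rod-9

Nothing is placed below rod-15, so it is least; from there rod-15 < rod-12; rod-12 < rod-2; rod-2 < rod-1; rod-1 < rod-13; rod-13 < rod-4; rod-4 < rod-11; rod-11 < rod-14; rod-14 < rod-10; rod-10 < rod-3; rod-3 < rod-9, each given directly.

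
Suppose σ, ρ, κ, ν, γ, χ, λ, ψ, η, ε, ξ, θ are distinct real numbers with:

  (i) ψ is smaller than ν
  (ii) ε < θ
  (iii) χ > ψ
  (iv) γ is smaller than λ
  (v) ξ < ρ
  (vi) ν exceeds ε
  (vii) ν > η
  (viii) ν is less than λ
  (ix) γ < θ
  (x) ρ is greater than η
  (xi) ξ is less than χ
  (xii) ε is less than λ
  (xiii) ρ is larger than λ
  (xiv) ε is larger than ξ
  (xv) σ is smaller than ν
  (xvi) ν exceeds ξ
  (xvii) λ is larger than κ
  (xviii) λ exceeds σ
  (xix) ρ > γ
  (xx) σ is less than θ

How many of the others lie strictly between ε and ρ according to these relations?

Chaining upward from ε reaches: ν, λ, θ.
Chaining downward from ρ reaches: κ, ξ, ψ, η, σ, ν, γ, λ.
Strictly between ε and ρ are those in both lists: ν, λ — 2 elements.

2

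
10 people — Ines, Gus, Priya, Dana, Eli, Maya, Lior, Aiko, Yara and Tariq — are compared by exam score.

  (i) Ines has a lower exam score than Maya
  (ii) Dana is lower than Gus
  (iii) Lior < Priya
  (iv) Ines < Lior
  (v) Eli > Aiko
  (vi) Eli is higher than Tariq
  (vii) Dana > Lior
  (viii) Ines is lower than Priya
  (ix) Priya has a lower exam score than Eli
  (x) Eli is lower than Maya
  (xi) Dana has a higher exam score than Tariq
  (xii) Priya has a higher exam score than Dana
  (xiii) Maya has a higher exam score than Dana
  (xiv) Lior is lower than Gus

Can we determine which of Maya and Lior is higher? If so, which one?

Maya

The relevant relations are Lior < Dana; Dana < Priya; Priya < Eli; Eli < Maya.
Together: Lior < Dana < Priya < Eli < Maya.
So Maya is higher.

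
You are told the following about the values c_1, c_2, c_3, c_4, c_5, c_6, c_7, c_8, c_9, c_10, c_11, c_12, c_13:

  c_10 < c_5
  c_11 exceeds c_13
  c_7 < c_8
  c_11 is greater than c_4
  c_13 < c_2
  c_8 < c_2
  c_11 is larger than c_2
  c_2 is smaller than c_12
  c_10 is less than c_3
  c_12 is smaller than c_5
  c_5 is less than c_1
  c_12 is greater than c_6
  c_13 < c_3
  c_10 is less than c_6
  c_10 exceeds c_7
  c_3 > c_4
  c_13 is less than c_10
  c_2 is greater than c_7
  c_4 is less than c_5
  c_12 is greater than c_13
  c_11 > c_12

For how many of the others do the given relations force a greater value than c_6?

4

The elements the relations force above c_6 are c_12, c_5, c_11, c_1 — no chain reaches any other.
That is 4.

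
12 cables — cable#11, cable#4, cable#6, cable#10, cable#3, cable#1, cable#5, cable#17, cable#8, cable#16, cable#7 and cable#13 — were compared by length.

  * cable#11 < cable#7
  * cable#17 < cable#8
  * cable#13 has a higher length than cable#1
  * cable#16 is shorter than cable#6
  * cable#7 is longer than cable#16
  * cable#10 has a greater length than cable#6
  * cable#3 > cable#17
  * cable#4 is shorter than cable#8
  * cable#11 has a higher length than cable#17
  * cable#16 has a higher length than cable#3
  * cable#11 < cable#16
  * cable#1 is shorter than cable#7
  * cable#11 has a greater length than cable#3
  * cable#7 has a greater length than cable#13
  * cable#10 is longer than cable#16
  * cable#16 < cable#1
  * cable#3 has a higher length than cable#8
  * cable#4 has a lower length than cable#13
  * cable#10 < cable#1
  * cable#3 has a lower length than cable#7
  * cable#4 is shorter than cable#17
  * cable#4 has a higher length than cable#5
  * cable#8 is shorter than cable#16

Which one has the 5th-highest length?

Piecing the relations together gives one ordering: cable#5 < cable#4 < cable#17 < cable#8 < cable#3 < cable#11 < cable#16 < cable#6 < cable#10 < cable#1 < cable#13 < cable#7.
The 5th largest is cable#6.

cable#6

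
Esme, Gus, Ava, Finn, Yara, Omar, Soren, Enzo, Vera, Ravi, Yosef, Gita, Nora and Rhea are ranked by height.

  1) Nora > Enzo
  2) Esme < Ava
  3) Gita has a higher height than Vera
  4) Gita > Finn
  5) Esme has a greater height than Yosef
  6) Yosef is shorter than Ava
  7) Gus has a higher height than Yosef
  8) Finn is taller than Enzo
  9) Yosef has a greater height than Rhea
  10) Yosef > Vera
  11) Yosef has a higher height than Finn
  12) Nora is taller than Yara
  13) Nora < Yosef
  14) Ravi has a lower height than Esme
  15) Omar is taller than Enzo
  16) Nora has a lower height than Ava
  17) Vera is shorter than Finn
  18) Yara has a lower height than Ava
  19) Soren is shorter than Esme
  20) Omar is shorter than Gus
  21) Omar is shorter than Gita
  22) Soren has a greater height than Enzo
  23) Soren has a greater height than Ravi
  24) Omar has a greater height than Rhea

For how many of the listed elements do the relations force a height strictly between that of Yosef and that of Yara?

The relations place Yara below Yosef. An element lies strictly between them when it is forced above Yara and also forced below Yosef.
Above Yara: {Nora, Gus, Esme, Ava}. Below Yosef: {Vera, Enzo, Rhea, Finn, Nora}.
Intersection: {Nora} — 1.

1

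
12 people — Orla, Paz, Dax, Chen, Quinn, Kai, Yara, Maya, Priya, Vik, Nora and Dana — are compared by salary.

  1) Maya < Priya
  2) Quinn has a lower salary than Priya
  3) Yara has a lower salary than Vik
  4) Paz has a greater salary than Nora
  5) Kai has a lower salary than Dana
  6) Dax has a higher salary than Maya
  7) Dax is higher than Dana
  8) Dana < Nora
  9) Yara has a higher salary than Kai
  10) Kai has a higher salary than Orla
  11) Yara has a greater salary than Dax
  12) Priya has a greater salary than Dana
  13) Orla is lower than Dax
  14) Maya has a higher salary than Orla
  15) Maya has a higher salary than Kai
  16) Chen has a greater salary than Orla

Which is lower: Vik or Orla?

Orla

The relevant relations are Orla < Kai; Kai < Maya; Maya < Dax; Dax < Yara; Yara < Vik.
Chaining these gives Orla < Kai < Maya < Dax < Yara < Vik.
So Orla < Vik; Orla is the lower of the two.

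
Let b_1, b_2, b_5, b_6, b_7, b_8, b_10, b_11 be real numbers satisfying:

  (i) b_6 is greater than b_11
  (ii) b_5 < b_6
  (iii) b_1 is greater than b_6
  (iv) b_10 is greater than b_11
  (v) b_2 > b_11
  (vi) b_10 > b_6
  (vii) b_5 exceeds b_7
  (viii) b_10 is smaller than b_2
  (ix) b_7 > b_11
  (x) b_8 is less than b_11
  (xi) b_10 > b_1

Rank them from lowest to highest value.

b_8 < b_11 < b_7 < b_5 < b_6 < b_1 < b_10 < b_2

Each adjacent pair is fixed by a given relation: b_8 < b_11; b_11 < b_7; b_7 < b_5; b_5 < b_6; b_6 < b_1; b_1 < b_10; b_10 < b_2. Chaining them end to end gives the full order.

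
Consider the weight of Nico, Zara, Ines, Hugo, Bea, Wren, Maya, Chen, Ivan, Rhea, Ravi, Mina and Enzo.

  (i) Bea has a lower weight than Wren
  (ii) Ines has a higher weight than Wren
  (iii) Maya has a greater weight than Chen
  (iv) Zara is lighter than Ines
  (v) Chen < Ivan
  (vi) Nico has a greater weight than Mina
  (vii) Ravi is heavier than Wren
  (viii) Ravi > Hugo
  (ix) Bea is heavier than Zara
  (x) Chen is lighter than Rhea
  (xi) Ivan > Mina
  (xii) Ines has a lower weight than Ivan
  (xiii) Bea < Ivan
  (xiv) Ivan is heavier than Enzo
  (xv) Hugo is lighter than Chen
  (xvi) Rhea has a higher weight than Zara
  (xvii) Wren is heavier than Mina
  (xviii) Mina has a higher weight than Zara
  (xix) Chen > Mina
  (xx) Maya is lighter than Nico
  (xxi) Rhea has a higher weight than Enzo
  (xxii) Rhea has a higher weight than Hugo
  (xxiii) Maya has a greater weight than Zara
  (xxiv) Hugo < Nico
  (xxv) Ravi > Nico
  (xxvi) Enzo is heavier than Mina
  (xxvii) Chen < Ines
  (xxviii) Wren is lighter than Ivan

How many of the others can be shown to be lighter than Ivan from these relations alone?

8

The elements the relations force below Ivan are Zara, Bea, Hugo, Mina, Enzo, Wren, Chen, Ines — no chain reaches any other.
That is 8.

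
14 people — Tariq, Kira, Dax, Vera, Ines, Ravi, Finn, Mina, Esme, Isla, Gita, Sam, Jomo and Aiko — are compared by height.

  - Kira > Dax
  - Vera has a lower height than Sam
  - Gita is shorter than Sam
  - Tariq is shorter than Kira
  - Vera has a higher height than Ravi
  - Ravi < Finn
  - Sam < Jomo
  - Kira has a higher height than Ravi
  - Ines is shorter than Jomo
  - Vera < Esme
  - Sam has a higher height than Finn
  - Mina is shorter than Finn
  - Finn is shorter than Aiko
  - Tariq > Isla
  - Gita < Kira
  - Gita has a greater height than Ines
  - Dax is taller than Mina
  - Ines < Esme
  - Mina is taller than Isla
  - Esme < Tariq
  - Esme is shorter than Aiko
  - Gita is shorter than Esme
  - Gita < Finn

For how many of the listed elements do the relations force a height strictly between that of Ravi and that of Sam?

Chaining upward from Ravi reaches: Vera, Esme, Finn, Tariq, Aiko, Jomo, Kira.
Chaining downward from Sam reaches: Isla, Mina, Ines, Gita, Vera, Finn.
Strictly between Ravi and Sam are those in both lists: Vera, Finn — 2 elements.

2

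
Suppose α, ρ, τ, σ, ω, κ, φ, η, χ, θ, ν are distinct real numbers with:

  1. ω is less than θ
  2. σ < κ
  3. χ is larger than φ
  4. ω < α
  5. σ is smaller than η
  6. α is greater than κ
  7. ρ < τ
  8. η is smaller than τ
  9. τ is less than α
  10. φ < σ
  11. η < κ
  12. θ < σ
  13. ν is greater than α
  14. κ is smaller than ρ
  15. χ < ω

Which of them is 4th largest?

ρ

Piecing the relations together gives one ordering: φ < χ < ω < θ < σ < η < κ < ρ < τ < α < ν.
The 4th largest is ρ.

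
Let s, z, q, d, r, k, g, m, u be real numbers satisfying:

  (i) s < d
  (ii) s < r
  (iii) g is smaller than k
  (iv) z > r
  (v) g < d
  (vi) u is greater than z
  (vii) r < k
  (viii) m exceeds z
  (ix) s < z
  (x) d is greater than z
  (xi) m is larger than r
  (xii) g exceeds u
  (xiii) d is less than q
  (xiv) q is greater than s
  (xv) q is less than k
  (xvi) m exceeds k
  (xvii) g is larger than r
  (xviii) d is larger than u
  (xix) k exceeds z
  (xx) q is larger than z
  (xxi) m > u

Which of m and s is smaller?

s

Following the relations from s: s < r < z < u < g < d < q < k < m.
So s < m; s is the smaller of the two.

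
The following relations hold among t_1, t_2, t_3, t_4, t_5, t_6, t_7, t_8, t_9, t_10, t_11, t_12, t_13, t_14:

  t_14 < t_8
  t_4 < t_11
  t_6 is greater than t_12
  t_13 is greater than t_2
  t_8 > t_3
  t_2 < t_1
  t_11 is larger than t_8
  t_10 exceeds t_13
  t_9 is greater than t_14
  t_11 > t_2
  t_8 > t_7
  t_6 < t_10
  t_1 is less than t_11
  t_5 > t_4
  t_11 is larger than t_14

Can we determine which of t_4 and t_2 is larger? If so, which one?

undetermined

Following every chain through t_2: above t_2 we get t_1, t_13, t_11, t_10.
t_4 is not reached, and no chain runs the other way from t_4 to t_2.
So the given relations leave the order of t_2 and t_4 undetermined.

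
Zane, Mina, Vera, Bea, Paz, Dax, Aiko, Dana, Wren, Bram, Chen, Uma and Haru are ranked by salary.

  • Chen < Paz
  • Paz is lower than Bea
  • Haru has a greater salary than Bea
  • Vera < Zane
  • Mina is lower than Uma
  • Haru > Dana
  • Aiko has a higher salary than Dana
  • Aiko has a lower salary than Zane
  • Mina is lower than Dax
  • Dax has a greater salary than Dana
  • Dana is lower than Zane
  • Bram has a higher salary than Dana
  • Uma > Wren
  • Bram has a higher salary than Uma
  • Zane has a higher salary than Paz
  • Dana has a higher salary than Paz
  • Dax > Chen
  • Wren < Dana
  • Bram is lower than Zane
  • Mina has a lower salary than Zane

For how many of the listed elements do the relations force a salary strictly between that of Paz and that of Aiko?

Chaining upward from Paz reaches: Dana, Bea, Dax, Haru, Bram, Zane.
Chaining downward from Aiko reaches: Chen, Wren, Dana.
Strictly between Paz and Aiko are those in both lists: Dana — 1 element.

1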